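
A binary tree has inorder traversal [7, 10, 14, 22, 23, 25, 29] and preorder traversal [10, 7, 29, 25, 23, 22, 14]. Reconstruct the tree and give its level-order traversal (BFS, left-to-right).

Inorder:  [7, 10, 14, 22, 23, 25, 29]
Preorder: [10, 7, 29, 25, 23, 22, 14]
Algorithm: preorder visits root first, so consume preorder in order;
for each root, split the current inorder slice at that value into
left-subtree inorder and right-subtree inorder, then recurse.
Recursive splits:
  root=10; inorder splits into left=[7], right=[14, 22, 23, 25, 29]
  root=7; inorder splits into left=[], right=[]
  root=29; inorder splits into left=[14, 22, 23, 25], right=[]
  root=25; inorder splits into left=[14, 22, 23], right=[]
  root=23; inorder splits into left=[14, 22], right=[]
  root=22; inorder splits into left=[14], right=[]
  root=14; inorder splits into left=[], right=[]
Reconstructed level-order: [10, 7, 29, 25, 23, 22, 14]


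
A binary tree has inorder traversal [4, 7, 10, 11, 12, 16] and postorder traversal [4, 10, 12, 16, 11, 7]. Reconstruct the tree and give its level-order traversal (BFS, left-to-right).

Inorder:   [4, 7, 10, 11, 12, 16]
Postorder: [4, 10, 12, 16, 11, 7]
Algorithm: postorder visits root last, so walk postorder right-to-left;
each value is the root of the current inorder slice — split it at that
value, recurse on the right subtree first, then the left.
Recursive splits:
  root=7; inorder splits into left=[4], right=[10, 11, 12, 16]
  root=11; inorder splits into left=[10], right=[12, 16]
  root=16; inorder splits into left=[12], right=[]
  root=12; inorder splits into left=[], right=[]
  root=10; inorder splits into left=[], right=[]
  root=4; inorder splits into left=[], right=[]
Reconstructed level-order: [7, 4, 11, 10, 16, 12]


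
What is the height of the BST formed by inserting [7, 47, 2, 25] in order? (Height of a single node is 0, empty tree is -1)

Insertion order: [7, 47, 2, 25]
Tree (level-order array): [7, 2, 47, None, None, 25]
Compute height bottom-up (empty subtree = -1):
  height(2) = 1 + max(-1, -1) = 0
  height(25) = 1 + max(-1, -1) = 0
  height(47) = 1 + max(0, -1) = 1
  height(7) = 1 + max(0, 1) = 2
Height = 2


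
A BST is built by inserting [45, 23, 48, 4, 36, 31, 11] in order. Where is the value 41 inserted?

Starting tree (level order): [45, 23, 48, 4, 36, None, None, None, 11, 31]
Insertion path: 45 -> 23 -> 36
Result: insert 41 as right child of 36
Final tree (level order): [45, 23, 48, 4, 36, None, None, None, 11, 31, 41]


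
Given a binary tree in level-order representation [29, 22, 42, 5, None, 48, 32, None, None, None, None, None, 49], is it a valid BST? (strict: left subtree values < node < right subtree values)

Level-order array: [29, 22, 42, 5, None, 48, 32, None, None, None, None, None, 49]
Validate using subtree bounds (lo, hi): at each node, require lo < value < hi,
then recurse left with hi=value and right with lo=value.
Preorder trace (stopping at first violation):
  at node 29 with bounds (-inf, +inf): OK
  at node 22 with bounds (-inf, 29): OK
  at node 5 with bounds (-inf, 22): OK
  at node 42 with bounds (29, +inf): OK
  at node 48 with bounds (29, 42): VIOLATION
Node 48 violates its bound: not (29 < 48 < 42).
Result: Not a valid BST


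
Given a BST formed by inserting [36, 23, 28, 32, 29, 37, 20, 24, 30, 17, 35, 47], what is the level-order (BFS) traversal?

Tree insertion order: [36, 23, 28, 32, 29, 37, 20, 24, 30, 17, 35, 47]
Tree (level-order array): [36, 23, 37, 20, 28, None, 47, 17, None, 24, 32, None, None, None, None, None, None, 29, 35, None, 30]
BFS from the root, enqueuing left then right child of each popped node:
  queue [36] -> pop 36, enqueue [23, 37], visited so far: [36]
  queue [23, 37] -> pop 23, enqueue [20, 28], visited so far: [36, 23]
  queue [37, 20, 28] -> pop 37, enqueue [47], visited so far: [36, 23, 37]
  queue [20, 28, 47] -> pop 20, enqueue [17], visited so far: [36, 23, 37, 20]
  queue [28, 47, 17] -> pop 28, enqueue [24, 32], visited so far: [36, 23, 37, 20, 28]
  queue [47, 17, 24, 32] -> pop 47, enqueue [none], visited so far: [36, 23, 37, 20, 28, 47]
  queue [17, 24, 32] -> pop 17, enqueue [none], visited so far: [36, 23, 37, 20, 28, 47, 17]
  queue [24, 32] -> pop 24, enqueue [none], visited so far: [36, 23, 37, 20, 28, 47, 17, 24]
  queue [32] -> pop 32, enqueue [29, 35], visited so far: [36, 23, 37, 20, 28, 47, 17, 24, 32]
  queue [29, 35] -> pop 29, enqueue [30], visited so far: [36, 23, 37, 20, 28, 47, 17, 24, 32, 29]
  queue [35, 30] -> pop 35, enqueue [none], visited so far: [36, 23, 37, 20, 28, 47, 17, 24, 32, 29, 35]
  queue [30] -> pop 30, enqueue [none], visited so far: [36, 23, 37, 20, 28, 47, 17, 24, 32, 29, 35, 30]
Result: [36, 23, 37, 20, 28, 47, 17, 24, 32, 29, 35, 30]


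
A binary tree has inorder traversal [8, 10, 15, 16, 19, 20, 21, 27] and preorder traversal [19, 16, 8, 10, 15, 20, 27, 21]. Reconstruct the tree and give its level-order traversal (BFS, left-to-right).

Inorder:  [8, 10, 15, 16, 19, 20, 21, 27]
Preorder: [19, 16, 8, 10, 15, 20, 27, 21]
Algorithm: preorder visits root first, so consume preorder in order;
for each root, split the current inorder slice at that value into
left-subtree inorder and right-subtree inorder, then recurse.
Recursive splits:
  root=19; inorder splits into left=[8, 10, 15, 16], right=[20, 21, 27]
  root=16; inorder splits into left=[8, 10, 15], right=[]
  root=8; inorder splits into left=[], right=[10, 15]
  root=10; inorder splits into left=[], right=[15]
  root=15; inorder splits into left=[], right=[]
  root=20; inorder splits into left=[], right=[21, 27]
  root=27; inorder splits into left=[21], right=[]
  root=21; inorder splits into left=[], right=[]
Reconstructed level-order: [19, 16, 20, 8, 27, 10, 21, 15]


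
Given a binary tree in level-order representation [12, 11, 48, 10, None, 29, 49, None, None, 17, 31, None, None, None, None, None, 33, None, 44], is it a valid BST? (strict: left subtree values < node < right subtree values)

Level-order array: [12, 11, 48, 10, None, 29, 49, None, None, 17, 31, None, None, None, None, None, 33, None, 44]
Validate using subtree bounds (lo, hi): at each node, require lo < value < hi,
then recurse left with hi=value and right with lo=value.
Preorder trace (stopping at first violation):
  at node 12 with bounds (-inf, +inf): OK
  at node 11 with bounds (-inf, 12): OK
  at node 10 with bounds (-inf, 11): OK
  at node 48 with bounds (12, +inf): OK
  at node 29 with bounds (12, 48): OK
  at node 17 with bounds (12, 29): OK
  at node 31 with bounds (29, 48): OK
  at node 33 with bounds (31, 48): OK
  at node 44 with bounds (33, 48): OK
  at node 49 with bounds (48, +inf): OK
No violation found at any node.
Result: Valid BST


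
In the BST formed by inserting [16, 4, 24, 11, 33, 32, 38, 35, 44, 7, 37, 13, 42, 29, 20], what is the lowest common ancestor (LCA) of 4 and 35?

Tree insertion order: [16, 4, 24, 11, 33, 32, 38, 35, 44, 7, 37, 13, 42, 29, 20]
Tree (level-order array): [16, 4, 24, None, 11, 20, 33, 7, 13, None, None, 32, 38, None, None, None, None, 29, None, 35, 44, None, None, None, 37, 42]
In a BST, the LCA of p=4, q=35 is the first node v on the
root-to-leaf path with p <= v <= q (go left if both < v, right if both > v).
Walk from root:
  at 16: 4 <= 16 <= 35, this is the LCA
LCA = 16


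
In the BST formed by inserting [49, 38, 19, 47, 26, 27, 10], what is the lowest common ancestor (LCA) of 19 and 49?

Tree insertion order: [49, 38, 19, 47, 26, 27, 10]
Tree (level-order array): [49, 38, None, 19, 47, 10, 26, None, None, None, None, None, 27]
In a BST, the LCA of p=19, q=49 is the first node v on the
root-to-leaf path with p <= v <= q (go left if both < v, right if both > v).
Walk from root:
  at 49: 19 <= 49 <= 49, this is the LCA
LCA = 49


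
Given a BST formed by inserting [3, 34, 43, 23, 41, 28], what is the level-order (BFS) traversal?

Tree insertion order: [3, 34, 43, 23, 41, 28]
Tree (level-order array): [3, None, 34, 23, 43, None, 28, 41]
BFS from the root, enqueuing left then right child of each popped node:
  queue [3] -> pop 3, enqueue [34], visited so far: [3]
  queue [34] -> pop 34, enqueue [23, 43], visited so far: [3, 34]
  queue [23, 43] -> pop 23, enqueue [28], visited so far: [3, 34, 23]
  queue [43, 28] -> pop 43, enqueue [41], visited so far: [3, 34, 23, 43]
  queue [28, 41] -> pop 28, enqueue [none], visited so far: [3, 34, 23, 43, 28]
  queue [41] -> pop 41, enqueue [none], visited so far: [3, 34, 23, 43, 28, 41]
Result: [3, 34, 23, 43, 28, 41]


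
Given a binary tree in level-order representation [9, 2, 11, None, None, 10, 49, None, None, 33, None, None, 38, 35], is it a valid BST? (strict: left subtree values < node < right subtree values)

Level-order array: [9, 2, 11, None, None, 10, 49, None, None, 33, None, None, 38, 35]
Validate using subtree bounds (lo, hi): at each node, require lo < value < hi,
then recurse left with hi=value and right with lo=value.
Preorder trace (stopping at first violation):
  at node 9 with bounds (-inf, +inf): OK
  at node 2 with bounds (-inf, 9): OK
  at node 11 with bounds (9, +inf): OK
  at node 10 with bounds (9, 11): OK
  at node 49 with bounds (11, +inf): OK
  at node 33 with bounds (11, 49): OK
  at node 38 with bounds (33, 49): OK
  at node 35 with bounds (33, 38): OK
No violation found at any node.
Result: Valid BST


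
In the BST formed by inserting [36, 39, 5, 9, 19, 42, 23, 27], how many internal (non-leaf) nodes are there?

Tree built from: [36, 39, 5, 9, 19, 42, 23, 27]
Tree (level-order array): [36, 5, 39, None, 9, None, 42, None, 19, None, None, None, 23, None, 27]
Rule: An internal node has at least one child.
Per-node child counts:
  node 36: 2 child(ren)
  node 5: 1 child(ren)
  node 9: 1 child(ren)
  node 19: 1 child(ren)
  node 23: 1 child(ren)
  node 27: 0 child(ren)
  node 39: 1 child(ren)
  node 42: 0 child(ren)
Matching nodes: [36, 5, 9, 19, 23, 39]
Count of internal (non-leaf) nodes: 6


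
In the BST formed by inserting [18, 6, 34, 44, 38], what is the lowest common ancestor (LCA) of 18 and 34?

Tree insertion order: [18, 6, 34, 44, 38]
Tree (level-order array): [18, 6, 34, None, None, None, 44, 38]
In a BST, the LCA of p=18, q=34 is the first node v on the
root-to-leaf path with p <= v <= q (go left if both < v, right if both > v).
Walk from root:
  at 18: 18 <= 18 <= 34, this is the LCA
LCA = 18


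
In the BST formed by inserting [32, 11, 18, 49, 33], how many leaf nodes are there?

Tree built from: [32, 11, 18, 49, 33]
Tree (level-order array): [32, 11, 49, None, 18, 33]
Rule: A leaf has 0 children.
Per-node child counts:
  node 32: 2 child(ren)
  node 11: 1 child(ren)
  node 18: 0 child(ren)
  node 49: 1 child(ren)
  node 33: 0 child(ren)
Matching nodes: [18, 33]
Count of leaf nodes: 2


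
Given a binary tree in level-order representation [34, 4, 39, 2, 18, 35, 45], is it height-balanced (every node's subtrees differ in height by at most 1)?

Tree (level-order array): [34, 4, 39, 2, 18, 35, 45]
Definition: a tree is height-balanced if, at every node, |h(left) - h(right)| <= 1 (empty subtree has height -1).
Bottom-up per-node check:
  node 2: h_left=-1, h_right=-1, diff=0 [OK], height=0
  node 18: h_left=-1, h_right=-1, diff=0 [OK], height=0
  node 4: h_left=0, h_right=0, diff=0 [OK], height=1
  node 35: h_left=-1, h_right=-1, diff=0 [OK], height=0
  node 45: h_left=-1, h_right=-1, diff=0 [OK], height=0
  node 39: h_left=0, h_right=0, diff=0 [OK], height=1
  node 34: h_left=1, h_right=1, diff=0 [OK], height=2
All nodes satisfy the balance condition.
Result: Balanced


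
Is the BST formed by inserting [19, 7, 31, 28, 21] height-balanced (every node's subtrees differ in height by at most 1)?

Tree (level-order array): [19, 7, 31, None, None, 28, None, 21]
Definition: a tree is height-balanced if, at every node, |h(left) - h(right)| <= 1 (empty subtree has height -1).
Bottom-up per-node check:
  node 7: h_left=-1, h_right=-1, diff=0 [OK], height=0
  node 21: h_left=-1, h_right=-1, diff=0 [OK], height=0
  node 28: h_left=0, h_right=-1, diff=1 [OK], height=1
  node 31: h_left=1, h_right=-1, diff=2 [FAIL (|1--1|=2 > 1)], height=2
  node 19: h_left=0, h_right=2, diff=2 [FAIL (|0-2|=2 > 1)], height=3
Node 31 violates the condition: |1 - -1| = 2 > 1.
Result: Not balanced


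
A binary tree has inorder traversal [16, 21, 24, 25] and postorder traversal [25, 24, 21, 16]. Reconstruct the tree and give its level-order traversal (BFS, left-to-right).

Inorder:   [16, 21, 24, 25]
Postorder: [25, 24, 21, 16]
Algorithm: postorder visits root last, so walk postorder right-to-left;
each value is the root of the current inorder slice — split it at that
value, recurse on the right subtree first, then the left.
Recursive splits:
  root=16; inorder splits into left=[], right=[21, 24, 25]
  root=21; inorder splits into left=[], right=[24, 25]
  root=24; inorder splits into left=[], right=[25]
  root=25; inorder splits into left=[], right=[]
Reconstructed level-order: [16, 21, 24, 25]


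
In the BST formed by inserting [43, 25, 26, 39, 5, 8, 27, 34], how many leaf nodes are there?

Tree built from: [43, 25, 26, 39, 5, 8, 27, 34]
Tree (level-order array): [43, 25, None, 5, 26, None, 8, None, 39, None, None, 27, None, None, 34]
Rule: A leaf has 0 children.
Per-node child counts:
  node 43: 1 child(ren)
  node 25: 2 child(ren)
  node 5: 1 child(ren)
  node 8: 0 child(ren)
  node 26: 1 child(ren)
  node 39: 1 child(ren)
  node 27: 1 child(ren)
  node 34: 0 child(ren)
Matching nodes: [8, 34]
Count of leaf nodes: 2


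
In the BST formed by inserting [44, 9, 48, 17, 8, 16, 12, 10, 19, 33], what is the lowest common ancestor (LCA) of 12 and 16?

Tree insertion order: [44, 9, 48, 17, 8, 16, 12, 10, 19, 33]
Tree (level-order array): [44, 9, 48, 8, 17, None, None, None, None, 16, 19, 12, None, None, 33, 10]
In a BST, the LCA of p=12, q=16 is the first node v on the
root-to-leaf path with p <= v <= q (go left if both < v, right if both > v).
Walk from root:
  at 44: both 12 and 16 < 44, go left
  at 9: both 12 and 16 > 9, go right
  at 17: both 12 and 16 < 17, go left
  at 16: 12 <= 16 <= 16, this is the LCA
LCA = 16


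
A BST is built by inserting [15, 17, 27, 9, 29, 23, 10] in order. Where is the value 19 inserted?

Starting tree (level order): [15, 9, 17, None, 10, None, 27, None, None, 23, 29]
Insertion path: 15 -> 17 -> 27 -> 23
Result: insert 19 as left child of 23
Final tree (level order): [15, 9, 17, None, 10, None, 27, None, None, 23, 29, 19]


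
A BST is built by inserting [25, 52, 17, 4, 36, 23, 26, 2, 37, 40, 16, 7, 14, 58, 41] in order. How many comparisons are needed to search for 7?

Search path for 7: 25 -> 17 -> 4 -> 16 -> 7
Found: True
Comparisons: 5


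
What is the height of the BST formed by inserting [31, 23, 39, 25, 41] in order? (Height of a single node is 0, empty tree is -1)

Insertion order: [31, 23, 39, 25, 41]
Tree (level-order array): [31, 23, 39, None, 25, None, 41]
Compute height bottom-up (empty subtree = -1):
  height(25) = 1 + max(-1, -1) = 0
  height(23) = 1 + max(-1, 0) = 1
  height(41) = 1 + max(-1, -1) = 0
  height(39) = 1 + max(-1, 0) = 1
  height(31) = 1 + max(1, 1) = 2
Height = 2


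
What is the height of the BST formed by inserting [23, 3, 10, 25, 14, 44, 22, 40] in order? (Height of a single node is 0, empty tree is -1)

Insertion order: [23, 3, 10, 25, 14, 44, 22, 40]
Tree (level-order array): [23, 3, 25, None, 10, None, 44, None, 14, 40, None, None, 22]
Compute height bottom-up (empty subtree = -1):
  height(22) = 1 + max(-1, -1) = 0
  height(14) = 1 + max(-1, 0) = 1
  height(10) = 1 + max(-1, 1) = 2
  height(3) = 1 + max(-1, 2) = 3
  height(40) = 1 + max(-1, -1) = 0
  height(44) = 1 + max(0, -1) = 1
  height(25) = 1 + max(-1, 1) = 2
  height(23) = 1 + max(3, 2) = 4
Height = 4


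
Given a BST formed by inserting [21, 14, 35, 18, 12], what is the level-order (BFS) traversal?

Tree insertion order: [21, 14, 35, 18, 12]
Tree (level-order array): [21, 14, 35, 12, 18]
BFS from the root, enqueuing left then right child of each popped node:
  queue [21] -> pop 21, enqueue [14, 35], visited so far: [21]
  queue [14, 35] -> pop 14, enqueue [12, 18], visited so far: [21, 14]
  queue [35, 12, 18] -> pop 35, enqueue [none], visited so far: [21, 14, 35]
  queue [12, 18] -> pop 12, enqueue [none], visited so far: [21, 14, 35, 12]
  queue [18] -> pop 18, enqueue [none], visited so far: [21, 14, 35, 12, 18]
Result: [21, 14, 35, 12, 18]


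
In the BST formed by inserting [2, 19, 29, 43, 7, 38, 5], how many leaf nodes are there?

Tree built from: [2, 19, 29, 43, 7, 38, 5]
Tree (level-order array): [2, None, 19, 7, 29, 5, None, None, 43, None, None, 38]
Rule: A leaf has 0 children.
Per-node child counts:
  node 2: 1 child(ren)
  node 19: 2 child(ren)
  node 7: 1 child(ren)
  node 5: 0 child(ren)
  node 29: 1 child(ren)
  node 43: 1 child(ren)
  node 38: 0 child(ren)
Matching nodes: [5, 38]
Count of leaf nodes: 2


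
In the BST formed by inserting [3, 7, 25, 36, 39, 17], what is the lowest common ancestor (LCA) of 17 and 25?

Tree insertion order: [3, 7, 25, 36, 39, 17]
Tree (level-order array): [3, None, 7, None, 25, 17, 36, None, None, None, 39]
In a BST, the LCA of p=17, q=25 is the first node v on the
root-to-leaf path with p <= v <= q (go left if both < v, right if both > v).
Walk from root:
  at 3: both 17 and 25 > 3, go right
  at 7: both 17 and 25 > 7, go right
  at 25: 17 <= 25 <= 25, this is the LCA
LCA = 25


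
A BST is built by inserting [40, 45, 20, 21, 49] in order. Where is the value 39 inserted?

Starting tree (level order): [40, 20, 45, None, 21, None, 49]
Insertion path: 40 -> 20 -> 21
Result: insert 39 as right child of 21
Final tree (level order): [40, 20, 45, None, 21, None, 49, None, 39]


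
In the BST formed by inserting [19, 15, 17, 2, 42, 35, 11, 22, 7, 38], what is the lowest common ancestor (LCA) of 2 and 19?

Tree insertion order: [19, 15, 17, 2, 42, 35, 11, 22, 7, 38]
Tree (level-order array): [19, 15, 42, 2, 17, 35, None, None, 11, None, None, 22, 38, 7]
In a BST, the LCA of p=2, q=19 is the first node v on the
root-to-leaf path with p <= v <= q (go left if both < v, right if both > v).
Walk from root:
  at 19: 2 <= 19 <= 19, this is the LCA
LCA = 19


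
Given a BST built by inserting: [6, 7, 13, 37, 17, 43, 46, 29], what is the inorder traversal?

Tree insertion order: [6, 7, 13, 37, 17, 43, 46, 29]
Tree (level-order array): [6, None, 7, None, 13, None, 37, 17, 43, None, 29, None, 46]
Inorder traversal: [6, 7, 13, 17, 29, 37, 43, 46]


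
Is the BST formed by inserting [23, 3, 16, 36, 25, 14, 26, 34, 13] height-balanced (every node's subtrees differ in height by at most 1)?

Tree (level-order array): [23, 3, 36, None, 16, 25, None, 14, None, None, 26, 13, None, None, 34]
Definition: a tree is height-balanced if, at every node, |h(left) - h(right)| <= 1 (empty subtree has height -1).
Bottom-up per-node check:
  node 13: h_left=-1, h_right=-1, diff=0 [OK], height=0
  node 14: h_left=0, h_right=-1, diff=1 [OK], height=1
  node 16: h_left=1, h_right=-1, diff=2 [FAIL (|1--1|=2 > 1)], height=2
  node 3: h_left=-1, h_right=2, diff=3 [FAIL (|-1-2|=3 > 1)], height=3
  node 34: h_left=-1, h_right=-1, diff=0 [OK], height=0
  node 26: h_left=-1, h_right=0, diff=1 [OK], height=1
  node 25: h_left=-1, h_right=1, diff=2 [FAIL (|-1-1|=2 > 1)], height=2
  node 36: h_left=2, h_right=-1, diff=3 [FAIL (|2--1|=3 > 1)], height=3
  node 23: h_left=3, h_right=3, diff=0 [OK], height=4
Node 16 violates the condition: |1 - -1| = 2 > 1.
Result: Not balanced


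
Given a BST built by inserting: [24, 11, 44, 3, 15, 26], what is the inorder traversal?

Tree insertion order: [24, 11, 44, 3, 15, 26]
Tree (level-order array): [24, 11, 44, 3, 15, 26]
Inorder traversal: [3, 11, 15, 24, 26, 44]


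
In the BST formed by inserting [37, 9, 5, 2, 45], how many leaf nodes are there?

Tree built from: [37, 9, 5, 2, 45]
Tree (level-order array): [37, 9, 45, 5, None, None, None, 2]
Rule: A leaf has 0 children.
Per-node child counts:
  node 37: 2 child(ren)
  node 9: 1 child(ren)
  node 5: 1 child(ren)
  node 2: 0 child(ren)
  node 45: 0 child(ren)
Matching nodes: [2, 45]
Count of leaf nodes: 2


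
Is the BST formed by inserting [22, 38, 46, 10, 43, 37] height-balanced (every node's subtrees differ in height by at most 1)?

Tree (level-order array): [22, 10, 38, None, None, 37, 46, None, None, 43]
Definition: a tree is height-balanced if, at every node, |h(left) - h(right)| <= 1 (empty subtree has height -1).
Bottom-up per-node check:
  node 10: h_left=-1, h_right=-1, diff=0 [OK], height=0
  node 37: h_left=-1, h_right=-1, diff=0 [OK], height=0
  node 43: h_left=-1, h_right=-1, diff=0 [OK], height=0
  node 46: h_left=0, h_right=-1, diff=1 [OK], height=1
  node 38: h_left=0, h_right=1, diff=1 [OK], height=2
  node 22: h_left=0, h_right=2, diff=2 [FAIL (|0-2|=2 > 1)], height=3
Node 22 violates the condition: |0 - 2| = 2 > 1.
Result: Not balanced


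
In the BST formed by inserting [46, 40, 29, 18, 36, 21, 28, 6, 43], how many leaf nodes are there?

Tree built from: [46, 40, 29, 18, 36, 21, 28, 6, 43]
Tree (level-order array): [46, 40, None, 29, 43, 18, 36, None, None, 6, 21, None, None, None, None, None, 28]
Rule: A leaf has 0 children.
Per-node child counts:
  node 46: 1 child(ren)
  node 40: 2 child(ren)
  node 29: 2 child(ren)
  node 18: 2 child(ren)
  node 6: 0 child(ren)
  node 21: 1 child(ren)
  node 28: 0 child(ren)
  node 36: 0 child(ren)
  node 43: 0 child(ren)
Matching nodes: [6, 28, 36, 43]
Count of leaf nodes: 4


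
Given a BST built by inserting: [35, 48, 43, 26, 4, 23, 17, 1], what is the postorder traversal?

Tree insertion order: [35, 48, 43, 26, 4, 23, 17, 1]
Tree (level-order array): [35, 26, 48, 4, None, 43, None, 1, 23, None, None, None, None, 17]
Postorder traversal: [1, 17, 23, 4, 26, 43, 48, 35]


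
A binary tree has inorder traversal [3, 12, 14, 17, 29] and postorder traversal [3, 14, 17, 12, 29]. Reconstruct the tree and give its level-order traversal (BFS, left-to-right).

Inorder:   [3, 12, 14, 17, 29]
Postorder: [3, 14, 17, 12, 29]
Algorithm: postorder visits root last, so walk postorder right-to-left;
each value is the root of the current inorder slice — split it at that
value, recurse on the right subtree first, then the left.
Recursive splits:
  root=29; inorder splits into left=[3, 12, 14, 17], right=[]
  root=12; inorder splits into left=[3], right=[14, 17]
  root=17; inorder splits into left=[14], right=[]
  root=14; inorder splits into left=[], right=[]
  root=3; inorder splits into left=[], right=[]
Reconstructed level-order: [29, 12, 3, 17, 14]


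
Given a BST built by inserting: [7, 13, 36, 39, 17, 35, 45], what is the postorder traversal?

Tree insertion order: [7, 13, 36, 39, 17, 35, 45]
Tree (level-order array): [7, None, 13, None, 36, 17, 39, None, 35, None, 45]
Postorder traversal: [35, 17, 45, 39, 36, 13, 7]


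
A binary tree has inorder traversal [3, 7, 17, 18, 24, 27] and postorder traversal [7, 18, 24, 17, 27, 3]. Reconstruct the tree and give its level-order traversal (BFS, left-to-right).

Inorder:   [3, 7, 17, 18, 24, 27]
Postorder: [7, 18, 24, 17, 27, 3]
Algorithm: postorder visits root last, so walk postorder right-to-left;
each value is the root of the current inorder slice — split it at that
value, recurse on the right subtree first, then the left.
Recursive splits:
  root=3; inorder splits into left=[], right=[7, 17, 18, 24, 27]
  root=27; inorder splits into left=[7, 17, 18, 24], right=[]
  root=17; inorder splits into left=[7], right=[18, 24]
  root=24; inorder splits into left=[18], right=[]
  root=18; inorder splits into left=[], right=[]
  root=7; inorder splits into left=[], right=[]
Reconstructed level-order: [3, 27, 17, 7, 24, 18]


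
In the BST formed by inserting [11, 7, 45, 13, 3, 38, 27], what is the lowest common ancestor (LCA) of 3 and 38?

Tree insertion order: [11, 7, 45, 13, 3, 38, 27]
Tree (level-order array): [11, 7, 45, 3, None, 13, None, None, None, None, 38, 27]
In a BST, the LCA of p=3, q=38 is the first node v on the
root-to-leaf path with p <= v <= q (go left if both < v, right if both > v).
Walk from root:
  at 11: 3 <= 11 <= 38, this is the LCA
LCA = 11


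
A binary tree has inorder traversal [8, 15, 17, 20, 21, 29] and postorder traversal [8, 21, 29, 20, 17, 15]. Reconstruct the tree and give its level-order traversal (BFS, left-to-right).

Inorder:   [8, 15, 17, 20, 21, 29]
Postorder: [8, 21, 29, 20, 17, 15]
Algorithm: postorder visits root last, so walk postorder right-to-left;
each value is the root of the current inorder slice — split it at that
value, recurse on the right subtree first, then the left.
Recursive splits:
  root=15; inorder splits into left=[8], right=[17, 20, 21, 29]
  root=17; inorder splits into left=[], right=[20, 21, 29]
  root=20; inorder splits into left=[], right=[21, 29]
  root=29; inorder splits into left=[21], right=[]
  root=21; inorder splits into left=[], right=[]
  root=8; inorder splits into left=[], right=[]
Reconstructed level-order: [15, 8, 17, 20, 29, 21]


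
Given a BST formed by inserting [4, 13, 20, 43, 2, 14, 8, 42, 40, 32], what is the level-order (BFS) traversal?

Tree insertion order: [4, 13, 20, 43, 2, 14, 8, 42, 40, 32]
Tree (level-order array): [4, 2, 13, None, None, 8, 20, None, None, 14, 43, None, None, 42, None, 40, None, 32]
BFS from the root, enqueuing left then right child of each popped node:
  queue [4] -> pop 4, enqueue [2, 13], visited so far: [4]
  queue [2, 13] -> pop 2, enqueue [none], visited so far: [4, 2]
  queue [13] -> pop 13, enqueue [8, 20], visited so far: [4, 2, 13]
  queue [8, 20] -> pop 8, enqueue [none], visited so far: [4, 2, 13, 8]
  queue [20] -> pop 20, enqueue [14, 43], visited so far: [4, 2, 13, 8, 20]
  queue [14, 43] -> pop 14, enqueue [none], visited so far: [4, 2, 13, 8, 20, 14]
  queue [43] -> pop 43, enqueue [42], visited so far: [4, 2, 13, 8, 20, 14, 43]
  queue [42] -> pop 42, enqueue [40], visited so far: [4, 2, 13, 8, 20, 14, 43, 42]
  queue [40] -> pop 40, enqueue [32], visited so far: [4, 2, 13, 8, 20, 14, 43, 42, 40]
  queue [32] -> pop 32, enqueue [none], visited so far: [4, 2, 13, 8, 20, 14, 43, 42, 40, 32]
Result: [4, 2, 13, 8, 20, 14, 43, 42, 40, 32]


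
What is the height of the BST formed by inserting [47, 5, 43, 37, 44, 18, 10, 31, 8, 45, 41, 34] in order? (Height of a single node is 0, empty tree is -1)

Insertion order: [47, 5, 43, 37, 44, 18, 10, 31, 8, 45, 41, 34]
Tree (level-order array): [47, 5, None, None, 43, 37, 44, 18, 41, None, 45, 10, 31, None, None, None, None, 8, None, None, 34]
Compute height bottom-up (empty subtree = -1):
  height(8) = 1 + max(-1, -1) = 0
  height(10) = 1 + max(0, -1) = 1
  height(34) = 1 + max(-1, -1) = 0
  height(31) = 1 + max(-1, 0) = 1
  height(18) = 1 + max(1, 1) = 2
  height(41) = 1 + max(-1, -1) = 0
  height(37) = 1 + max(2, 0) = 3
  height(45) = 1 + max(-1, -1) = 0
  height(44) = 1 + max(-1, 0) = 1
  height(43) = 1 + max(3, 1) = 4
  height(5) = 1 + max(-1, 4) = 5
  height(47) = 1 + max(5, -1) = 6
Height = 6


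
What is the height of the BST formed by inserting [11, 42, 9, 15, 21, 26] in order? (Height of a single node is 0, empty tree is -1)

Insertion order: [11, 42, 9, 15, 21, 26]
Tree (level-order array): [11, 9, 42, None, None, 15, None, None, 21, None, 26]
Compute height bottom-up (empty subtree = -1):
  height(9) = 1 + max(-1, -1) = 0
  height(26) = 1 + max(-1, -1) = 0
  height(21) = 1 + max(-1, 0) = 1
  height(15) = 1 + max(-1, 1) = 2
  height(42) = 1 + max(2, -1) = 3
  height(11) = 1 + max(0, 3) = 4
Height = 4


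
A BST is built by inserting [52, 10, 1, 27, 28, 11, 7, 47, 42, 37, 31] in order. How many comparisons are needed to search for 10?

Search path for 10: 52 -> 10
Found: True
Comparisons: 2


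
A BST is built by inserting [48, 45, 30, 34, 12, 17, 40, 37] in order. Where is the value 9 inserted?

Starting tree (level order): [48, 45, None, 30, None, 12, 34, None, 17, None, 40, None, None, 37]
Insertion path: 48 -> 45 -> 30 -> 12
Result: insert 9 as left child of 12
Final tree (level order): [48, 45, None, 30, None, 12, 34, 9, 17, None, 40, None, None, None, None, 37]


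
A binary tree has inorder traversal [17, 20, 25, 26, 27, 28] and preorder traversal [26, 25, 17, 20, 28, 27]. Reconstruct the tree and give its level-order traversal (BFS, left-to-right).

Inorder:  [17, 20, 25, 26, 27, 28]
Preorder: [26, 25, 17, 20, 28, 27]
Algorithm: preorder visits root first, so consume preorder in order;
for each root, split the current inorder slice at that value into
left-subtree inorder and right-subtree inorder, then recurse.
Recursive splits:
  root=26; inorder splits into left=[17, 20, 25], right=[27, 28]
  root=25; inorder splits into left=[17, 20], right=[]
  root=17; inorder splits into left=[], right=[20]
  root=20; inorder splits into left=[], right=[]
  root=28; inorder splits into left=[27], right=[]
  root=27; inorder splits into left=[], right=[]
Reconstructed level-order: [26, 25, 28, 17, 27, 20]


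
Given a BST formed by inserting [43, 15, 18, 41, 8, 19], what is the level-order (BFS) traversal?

Tree insertion order: [43, 15, 18, 41, 8, 19]
Tree (level-order array): [43, 15, None, 8, 18, None, None, None, 41, 19]
BFS from the root, enqueuing left then right child of each popped node:
  queue [43] -> pop 43, enqueue [15], visited so far: [43]
  queue [15] -> pop 15, enqueue [8, 18], visited so far: [43, 15]
  queue [8, 18] -> pop 8, enqueue [none], visited so far: [43, 15, 8]
  queue [18] -> pop 18, enqueue [41], visited so far: [43, 15, 8, 18]
  queue [41] -> pop 41, enqueue [19], visited so far: [43, 15, 8, 18, 41]
  queue [19] -> pop 19, enqueue [none], visited so far: [43, 15, 8, 18, 41, 19]
Result: [43, 15, 8, 18, 41, 19]


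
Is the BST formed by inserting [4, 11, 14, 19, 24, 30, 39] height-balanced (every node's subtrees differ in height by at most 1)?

Tree (level-order array): [4, None, 11, None, 14, None, 19, None, 24, None, 30, None, 39]
Definition: a tree is height-balanced if, at every node, |h(left) - h(right)| <= 1 (empty subtree has height -1).
Bottom-up per-node check:
  node 39: h_left=-1, h_right=-1, diff=0 [OK], height=0
  node 30: h_left=-1, h_right=0, diff=1 [OK], height=1
  node 24: h_left=-1, h_right=1, diff=2 [FAIL (|-1-1|=2 > 1)], height=2
  node 19: h_left=-1, h_right=2, diff=3 [FAIL (|-1-2|=3 > 1)], height=3
  node 14: h_left=-1, h_right=3, diff=4 [FAIL (|-1-3|=4 > 1)], height=4
  node 11: h_left=-1, h_right=4, diff=5 [FAIL (|-1-4|=5 > 1)], height=5
  node 4: h_left=-1, h_right=5, diff=6 [FAIL (|-1-5|=6 > 1)], height=6
Node 24 violates the condition: |-1 - 1| = 2 > 1.
Result: Not balanced


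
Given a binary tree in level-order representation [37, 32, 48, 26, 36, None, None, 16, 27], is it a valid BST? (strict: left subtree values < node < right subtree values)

Level-order array: [37, 32, 48, 26, 36, None, None, 16, 27]
Validate using subtree bounds (lo, hi): at each node, require lo < value < hi,
then recurse left with hi=value and right with lo=value.
Preorder trace (stopping at first violation):
  at node 37 with bounds (-inf, +inf): OK
  at node 32 with bounds (-inf, 37): OK
  at node 26 with bounds (-inf, 32): OK
  at node 16 with bounds (-inf, 26): OK
  at node 27 with bounds (26, 32): OK
  at node 36 with bounds (32, 37): OK
  at node 48 with bounds (37, +inf): OK
No violation found at any node.
Result: Valid BST


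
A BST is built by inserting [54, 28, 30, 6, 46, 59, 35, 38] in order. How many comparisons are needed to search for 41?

Search path for 41: 54 -> 28 -> 30 -> 46 -> 35 -> 38
Found: False
Comparisons: 6


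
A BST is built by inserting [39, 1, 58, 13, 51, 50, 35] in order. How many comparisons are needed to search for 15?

Search path for 15: 39 -> 1 -> 13 -> 35
Found: False
Comparisons: 4


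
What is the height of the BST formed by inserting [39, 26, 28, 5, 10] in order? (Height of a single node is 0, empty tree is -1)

Insertion order: [39, 26, 28, 5, 10]
Tree (level-order array): [39, 26, None, 5, 28, None, 10]
Compute height bottom-up (empty subtree = -1):
  height(10) = 1 + max(-1, -1) = 0
  height(5) = 1 + max(-1, 0) = 1
  height(28) = 1 + max(-1, -1) = 0
  height(26) = 1 + max(1, 0) = 2
  height(39) = 1 + max(2, -1) = 3
Height = 3


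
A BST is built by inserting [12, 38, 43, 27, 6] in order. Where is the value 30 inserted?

Starting tree (level order): [12, 6, 38, None, None, 27, 43]
Insertion path: 12 -> 38 -> 27
Result: insert 30 as right child of 27
Final tree (level order): [12, 6, 38, None, None, 27, 43, None, 30]


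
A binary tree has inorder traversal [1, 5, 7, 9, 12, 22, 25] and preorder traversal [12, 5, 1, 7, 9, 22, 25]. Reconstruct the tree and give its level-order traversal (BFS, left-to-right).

Inorder:  [1, 5, 7, 9, 12, 22, 25]
Preorder: [12, 5, 1, 7, 9, 22, 25]
Algorithm: preorder visits root first, so consume preorder in order;
for each root, split the current inorder slice at that value into
left-subtree inorder and right-subtree inorder, then recurse.
Recursive splits:
  root=12; inorder splits into left=[1, 5, 7, 9], right=[22, 25]
  root=5; inorder splits into left=[1], right=[7, 9]
  root=1; inorder splits into left=[], right=[]
  root=7; inorder splits into left=[], right=[9]
  root=9; inorder splits into left=[], right=[]
  root=22; inorder splits into left=[], right=[25]
  root=25; inorder splits into left=[], right=[]
Reconstructed level-order: [12, 5, 22, 1, 7, 25, 9]


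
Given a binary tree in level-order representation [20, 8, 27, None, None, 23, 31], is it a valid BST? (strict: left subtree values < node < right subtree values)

Level-order array: [20, 8, 27, None, None, 23, 31]
Validate using subtree bounds (lo, hi): at each node, require lo < value < hi,
then recurse left with hi=value and right with lo=value.
Preorder trace (stopping at first violation):
  at node 20 with bounds (-inf, +inf): OK
  at node 8 with bounds (-inf, 20): OK
  at node 27 with bounds (20, +inf): OK
  at node 23 with bounds (20, 27): OK
  at node 31 with bounds (27, +inf): OK
No violation found at any node.
Result: Valid BST


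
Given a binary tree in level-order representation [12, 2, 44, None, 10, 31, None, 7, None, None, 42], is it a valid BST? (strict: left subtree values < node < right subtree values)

Level-order array: [12, 2, 44, None, 10, 31, None, 7, None, None, 42]
Validate using subtree bounds (lo, hi): at each node, require lo < value < hi,
then recurse left with hi=value and right with lo=value.
Preorder trace (stopping at first violation):
  at node 12 with bounds (-inf, +inf): OK
  at node 2 with bounds (-inf, 12): OK
  at node 10 with bounds (2, 12): OK
  at node 7 with bounds (2, 10): OK
  at node 44 with bounds (12, +inf): OK
  at node 31 with bounds (12, 44): OK
  at node 42 with bounds (31, 44): OK
No violation found at any node.
Result: Valid BST


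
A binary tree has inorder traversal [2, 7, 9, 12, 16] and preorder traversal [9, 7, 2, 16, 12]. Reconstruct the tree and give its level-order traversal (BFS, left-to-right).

Inorder:  [2, 7, 9, 12, 16]
Preorder: [9, 7, 2, 16, 12]
Algorithm: preorder visits root first, so consume preorder in order;
for each root, split the current inorder slice at that value into
left-subtree inorder and right-subtree inorder, then recurse.
Recursive splits:
  root=9; inorder splits into left=[2, 7], right=[12, 16]
  root=7; inorder splits into left=[2], right=[]
  root=2; inorder splits into left=[], right=[]
  root=16; inorder splits into left=[12], right=[]
  root=12; inorder splits into left=[], right=[]
Reconstructed level-order: [9, 7, 16, 2, 12]


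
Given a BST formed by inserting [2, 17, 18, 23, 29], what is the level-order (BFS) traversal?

Tree insertion order: [2, 17, 18, 23, 29]
Tree (level-order array): [2, None, 17, None, 18, None, 23, None, 29]
BFS from the root, enqueuing left then right child of each popped node:
  queue [2] -> pop 2, enqueue [17], visited so far: [2]
  queue [17] -> pop 17, enqueue [18], visited so far: [2, 17]
  queue [18] -> pop 18, enqueue [23], visited so far: [2, 17, 18]
  queue [23] -> pop 23, enqueue [29], visited so far: [2, 17, 18, 23]
  queue [29] -> pop 29, enqueue [none], visited so far: [2, 17, 18, 23, 29]
Result: [2, 17, 18, 23, 29]


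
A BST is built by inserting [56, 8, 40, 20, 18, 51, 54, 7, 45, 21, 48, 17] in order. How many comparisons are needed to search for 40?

Search path for 40: 56 -> 8 -> 40
Found: True
Comparisons: 3


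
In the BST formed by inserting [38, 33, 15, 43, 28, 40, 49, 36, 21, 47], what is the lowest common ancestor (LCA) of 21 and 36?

Tree insertion order: [38, 33, 15, 43, 28, 40, 49, 36, 21, 47]
Tree (level-order array): [38, 33, 43, 15, 36, 40, 49, None, 28, None, None, None, None, 47, None, 21]
In a BST, the LCA of p=21, q=36 is the first node v on the
root-to-leaf path with p <= v <= q (go left if both < v, right if both > v).
Walk from root:
  at 38: both 21 and 36 < 38, go left
  at 33: 21 <= 33 <= 36, this is the LCA
LCA = 33


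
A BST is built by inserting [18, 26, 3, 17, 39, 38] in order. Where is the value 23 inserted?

Starting tree (level order): [18, 3, 26, None, 17, None, 39, None, None, 38]
Insertion path: 18 -> 26
Result: insert 23 as left child of 26
Final tree (level order): [18, 3, 26, None, 17, 23, 39, None, None, None, None, 38]


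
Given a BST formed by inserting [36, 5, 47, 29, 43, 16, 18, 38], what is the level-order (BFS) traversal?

Tree insertion order: [36, 5, 47, 29, 43, 16, 18, 38]
Tree (level-order array): [36, 5, 47, None, 29, 43, None, 16, None, 38, None, None, 18]
BFS from the root, enqueuing left then right child of each popped node:
  queue [36] -> pop 36, enqueue [5, 47], visited so far: [36]
  queue [5, 47] -> pop 5, enqueue [29], visited so far: [36, 5]
  queue [47, 29] -> pop 47, enqueue [43], visited so far: [36, 5, 47]
  queue [29, 43] -> pop 29, enqueue [16], visited so far: [36, 5, 47, 29]
  queue [43, 16] -> pop 43, enqueue [38], visited so far: [36, 5, 47, 29, 43]
  queue [16, 38] -> pop 16, enqueue [18], visited so far: [36, 5, 47, 29, 43, 16]
  queue [38, 18] -> pop 38, enqueue [none], visited so far: [36, 5, 47, 29, 43, 16, 38]
  queue [18] -> pop 18, enqueue [none], visited so far: [36, 5, 47, 29, 43, 16, 38, 18]
Result: [36, 5, 47, 29, 43, 16, 38, 18]


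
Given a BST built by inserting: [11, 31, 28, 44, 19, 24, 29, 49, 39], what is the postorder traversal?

Tree insertion order: [11, 31, 28, 44, 19, 24, 29, 49, 39]
Tree (level-order array): [11, None, 31, 28, 44, 19, 29, 39, 49, None, 24]
Postorder traversal: [24, 19, 29, 28, 39, 49, 44, 31, 11]


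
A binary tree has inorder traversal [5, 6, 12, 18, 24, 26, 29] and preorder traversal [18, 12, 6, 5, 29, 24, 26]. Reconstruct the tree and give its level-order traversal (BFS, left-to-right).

Inorder:  [5, 6, 12, 18, 24, 26, 29]
Preorder: [18, 12, 6, 5, 29, 24, 26]
Algorithm: preorder visits root first, so consume preorder in order;
for each root, split the current inorder slice at that value into
left-subtree inorder and right-subtree inorder, then recurse.
Recursive splits:
  root=18; inorder splits into left=[5, 6, 12], right=[24, 26, 29]
  root=12; inorder splits into left=[5, 6], right=[]
  root=6; inorder splits into left=[5], right=[]
  root=5; inorder splits into left=[], right=[]
  root=29; inorder splits into left=[24, 26], right=[]
  root=24; inorder splits into left=[], right=[26]
  root=26; inorder splits into left=[], right=[]
Reconstructed level-order: [18, 12, 29, 6, 24, 5, 26]


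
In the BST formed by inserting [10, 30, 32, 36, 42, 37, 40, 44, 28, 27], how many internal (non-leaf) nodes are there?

Tree built from: [10, 30, 32, 36, 42, 37, 40, 44, 28, 27]
Tree (level-order array): [10, None, 30, 28, 32, 27, None, None, 36, None, None, None, 42, 37, 44, None, 40]
Rule: An internal node has at least one child.
Per-node child counts:
  node 10: 1 child(ren)
  node 30: 2 child(ren)
  node 28: 1 child(ren)
  node 27: 0 child(ren)
  node 32: 1 child(ren)
  node 36: 1 child(ren)
  node 42: 2 child(ren)
  node 37: 1 child(ren)
  node 40: 0 child(ren)
  node 44: 0 child(ren)
Matching nodes: [10, 30, 28, 32, 36, 42, 37]
Count of internal (non-leaf) nodes: 7
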